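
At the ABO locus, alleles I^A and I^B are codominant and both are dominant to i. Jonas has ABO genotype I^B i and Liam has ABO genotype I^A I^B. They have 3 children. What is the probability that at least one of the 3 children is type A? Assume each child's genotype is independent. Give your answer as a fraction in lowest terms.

ABO cross I^B i × I^A I^B → 1/4 A, 1/2 B, 1/4 AB.
So P(type A) = 1/4 per child.
P(none) = (3/4)^3 = 27/64; P(at least one) = 1 − 27/64 = 37/64.

37/64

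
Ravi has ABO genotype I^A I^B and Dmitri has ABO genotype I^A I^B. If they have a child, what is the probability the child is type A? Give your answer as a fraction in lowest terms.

1/4

ABO cross I^A I^B × I^A I^B → offspring phenotypes: 1/4 A, 1/4 B, 1/2 AB.
So P(type A) = 1/4.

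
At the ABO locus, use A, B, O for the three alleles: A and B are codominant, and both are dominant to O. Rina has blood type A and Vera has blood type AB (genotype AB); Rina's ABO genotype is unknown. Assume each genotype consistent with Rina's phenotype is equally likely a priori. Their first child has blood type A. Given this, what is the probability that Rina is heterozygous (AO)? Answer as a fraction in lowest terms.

1/2

Possible genotypes: Rina ∈ {AA, AO}; Vera ∈ {AB}.
Weight each parental genotype pair by prior × P(type-A child):
  AA × AB: posterior weight 1/2.
  AO × AB: posterior weight 1/2.
Sum the posterior weight over pairs where Rina is AO: 1/2.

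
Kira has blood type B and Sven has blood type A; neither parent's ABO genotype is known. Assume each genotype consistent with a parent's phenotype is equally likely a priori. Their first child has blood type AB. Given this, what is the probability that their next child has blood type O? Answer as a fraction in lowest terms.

1/36

Possible genotypes: Kira ∈ {BB, BO}; Sven ∈ {AA, AO}.
Weight each parental genotype pair by prior × P(type-AB child):
  BB × AA: posterior weight 4/9; P(next child type O) = 0.
  BB × AO: posterior weight 2/9; P(next child type O) = 0.
  BO × AA: posterior weight 2/9; P(next child type O) = 0.
  BO × AO: posterior weight 1/9; P(next child type O) = 1/4.
Weighted sum = 1/36.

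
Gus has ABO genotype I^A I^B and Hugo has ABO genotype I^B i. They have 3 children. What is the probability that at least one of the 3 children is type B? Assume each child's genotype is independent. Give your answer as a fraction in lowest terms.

ABO cross I^A I^B × I^B i → 1/4 A, 1/2 B, 1/4 AB.
So P(type B) = 1/2 per child.
P(none) = (1/2)^3 = 1/8; P(at least one) = 1 − 1/8 = 7/8.

7/8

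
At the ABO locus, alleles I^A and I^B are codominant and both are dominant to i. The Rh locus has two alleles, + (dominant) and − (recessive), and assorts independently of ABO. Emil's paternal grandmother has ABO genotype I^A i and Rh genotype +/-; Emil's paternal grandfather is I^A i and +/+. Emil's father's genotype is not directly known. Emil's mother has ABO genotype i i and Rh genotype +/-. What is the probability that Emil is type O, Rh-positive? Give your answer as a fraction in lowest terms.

Emil's father's ABO genotype from I^A i × I^A i: 1/4 I^A I^A, 1/2 I^A i, 1/4 i i.
Crossing each possibility with the mother i i and summing P(type O): 1/4·0 + 1/2·1/2 + 1/4·1 = 1/2.
Similarly for Rh via the father's Rh distribution: P(Rh+) = 7/8.
Independent loci: 1/2 × 7/8 = 7/16.

7/16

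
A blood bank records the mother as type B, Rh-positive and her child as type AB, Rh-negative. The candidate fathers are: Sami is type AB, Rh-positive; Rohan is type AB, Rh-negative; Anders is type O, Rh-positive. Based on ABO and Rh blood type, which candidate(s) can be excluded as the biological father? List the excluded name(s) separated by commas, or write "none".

Anders

A candidate is excluded only if no genotype consistent with his phenotype could produce a type AB, Rh-negative child with a type B, Rh-positive mother.
Anders (type O, Rh+): no genotype consistent with that phenotype can produce a type-AB Rh- child with a type-B mother.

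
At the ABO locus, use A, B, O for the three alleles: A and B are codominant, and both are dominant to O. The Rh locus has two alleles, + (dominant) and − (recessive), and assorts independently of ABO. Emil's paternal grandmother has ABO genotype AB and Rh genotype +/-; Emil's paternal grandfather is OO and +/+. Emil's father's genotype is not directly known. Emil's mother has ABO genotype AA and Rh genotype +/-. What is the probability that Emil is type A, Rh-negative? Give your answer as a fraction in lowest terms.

Emil's father's ABO genotype from AB × OO: 1/2 AO, 1/2 BO.
Crossing each possibility with the mother AA and summing P(type A): 1/2·1 + 1/2·1/2 = 3/4.
Similarly for Rh via the father's Rh distribution: P(Rh-) = 1/8.
Independent loci: 3/4 × 1/8 = 3/32.

3/32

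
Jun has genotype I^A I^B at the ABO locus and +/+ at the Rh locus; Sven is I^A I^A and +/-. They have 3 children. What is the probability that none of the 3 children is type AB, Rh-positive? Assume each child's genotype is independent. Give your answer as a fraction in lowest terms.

ABO cross I^A I^B × I^A I^A → 1/2 A, 1/2 AB.
Rh cross +/+ × +/- → 1 Rh+; so P(type AB, Rh-positive) = 1/2 × 1 = 1/2 per child.
P(not type AB, Rh-positive) = 1/2 for one child; (1/2)^3 = 1/8.

1/8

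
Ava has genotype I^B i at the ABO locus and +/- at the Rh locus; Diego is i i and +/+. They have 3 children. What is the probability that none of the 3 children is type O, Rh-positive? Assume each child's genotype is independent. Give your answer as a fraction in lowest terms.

1/8

ABO cross I^B i × i i → 1/2 O, 1/2 B.
Rh cross +/- × +/+ → 1 Rh+; so P(type O, Rh-positive) = 1/2 × 1 = 1/2 per child.
P(not type O, Rh-positive) = 1/2 for one child; (1/2)^3 = 1/8.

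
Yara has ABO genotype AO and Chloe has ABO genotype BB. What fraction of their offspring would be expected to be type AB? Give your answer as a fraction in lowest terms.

ABO cross AO × BB → offspring phenotypes: 1/2 B, 1/2 AB.
So P(type AB) = 1/2.

1/2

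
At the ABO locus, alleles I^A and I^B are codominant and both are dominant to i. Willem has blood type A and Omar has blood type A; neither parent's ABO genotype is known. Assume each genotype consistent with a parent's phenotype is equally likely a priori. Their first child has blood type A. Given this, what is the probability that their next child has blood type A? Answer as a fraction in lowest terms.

Possible genotypes: Willem ∈ {I^A I^A, I^A i}; Omar ∈ {I^A I^A, I^A i}.
Weight each parental genotype pair by prior × P(type-A child):
  I^A I^A × I^A I^A: posterior weight 4/15; P(next child type A) = 1.
  I^A I^A × I^A i: posterior weight 4/15; P(next child type A) = 1.
  I^A i × I^A I^A: posterior weight 4/15; P(next child type A) = 1.
  I^A i × I^A i: posterior weight 1/5; P(next child type A) = 3/4.
Weighted sum = 19/20.

19/20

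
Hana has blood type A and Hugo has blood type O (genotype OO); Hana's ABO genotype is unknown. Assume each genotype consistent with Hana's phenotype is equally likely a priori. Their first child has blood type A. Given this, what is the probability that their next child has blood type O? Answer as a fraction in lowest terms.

1/6

Possible genotypes: Hana ∈ {AA, AO}; Hugo ∈ {OO}.
Weight each parental genotype pair by prior × P(type-A child):
  AA × OO: posterior weight 2/3; P(next child type O) = 0.
  AO × OO: posterior weight 1/3; P(next child type O) = 1/2.
Weighted sum = 1/6.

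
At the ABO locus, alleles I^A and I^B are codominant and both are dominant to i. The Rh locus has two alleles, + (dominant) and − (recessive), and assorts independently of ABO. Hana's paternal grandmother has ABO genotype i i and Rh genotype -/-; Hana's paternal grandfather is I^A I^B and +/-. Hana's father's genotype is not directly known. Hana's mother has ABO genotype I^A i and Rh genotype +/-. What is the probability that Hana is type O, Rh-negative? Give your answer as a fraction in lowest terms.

3/32

Hana's father's ABO genotype from i i × I^A I^B: 1/2 I^A i, 1/2 I^B i.
Crossing each possibility with the mother I^A i and summing P(type O): 1/2·1/4 + 1/2·1/4 = 1/4.
Similarly for Rh via the father's Rh distribution: P(Rh-) = 3/8.
Independent loci: 1/4 × 3/8 = 3/32.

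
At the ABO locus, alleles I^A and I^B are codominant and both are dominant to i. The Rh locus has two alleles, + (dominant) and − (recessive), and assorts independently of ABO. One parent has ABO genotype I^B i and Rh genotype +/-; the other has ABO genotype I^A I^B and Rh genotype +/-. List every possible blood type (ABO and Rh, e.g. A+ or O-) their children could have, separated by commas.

Gametes from I^B i × I^A I^B give offspring ABO genotypes I^A I^B, I^A i, I^B I^B, I^B i, i.e. phenotypes A, B, AB.
Rh cross +/- × +/- → phenotypes Rh+, Rh-.
Combining independently: A+, A-, B+, B-, AB+, AB-.

A+, A-, B+, B-, AB+, AB-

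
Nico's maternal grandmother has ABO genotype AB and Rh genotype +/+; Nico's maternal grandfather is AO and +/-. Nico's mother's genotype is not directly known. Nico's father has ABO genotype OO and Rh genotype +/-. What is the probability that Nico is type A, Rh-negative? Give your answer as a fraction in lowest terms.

1/16

Nico's mother's ABO genotype from AB × AO: 1/4 AA, 1/4 AB, 1/4 AO, 1/4 BO.
Crossing each possibility with the father OO and summing P(type A): 1/4·1 + 1/4·1/2 + 1/4·1/2 + 1/4·0 = 1/2.
Similarly for Rh via the mother's Rh distribution: P(Rh-) = 1/8.
Independent loci: 1/2 × 1/8 = 1/16.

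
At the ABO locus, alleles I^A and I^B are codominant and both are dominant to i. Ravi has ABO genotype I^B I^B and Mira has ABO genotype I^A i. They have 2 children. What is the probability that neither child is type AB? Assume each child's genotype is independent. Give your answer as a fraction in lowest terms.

ABO cross I^B I^B × I^A i → 1/2 B, 1/2 AB.
So P(type AB) = 1/2 per child.
P(not type AB) = 1/2 for one child; (1/2)^2 = 1/4.

1/4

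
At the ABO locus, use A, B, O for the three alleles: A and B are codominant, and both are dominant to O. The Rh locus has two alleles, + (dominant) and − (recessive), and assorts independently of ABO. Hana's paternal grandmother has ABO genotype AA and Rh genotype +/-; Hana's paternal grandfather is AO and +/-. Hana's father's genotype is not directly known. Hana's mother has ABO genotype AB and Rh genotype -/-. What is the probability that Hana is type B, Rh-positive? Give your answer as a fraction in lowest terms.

Hana's father's ABO genotype from AA × AO: 1/2 AA, 1/2 AO.
Crossing each possibility with the mother AB and summing P(type B): 1/2·0 + 1/2·1/4 = 1/8.
Similarly for Rh via the father's Rh distribution: P(Rh+) = 1/2.
Independent loci: 1/8 × 1/2 = 1/16.

1/16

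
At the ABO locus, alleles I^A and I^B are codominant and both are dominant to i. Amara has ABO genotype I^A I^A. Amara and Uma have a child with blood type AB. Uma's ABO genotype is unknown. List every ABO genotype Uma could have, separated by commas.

I^A I^B, I^B I^B, I^B i

For each candidate genotype of Uma, check whether crossing it with I^A I^A can produce every observed child phenotype.
  I^A I^A → possible child types {A} ✗
  I^A I^B → possible child types {A, AB} ✓
  I^A i → possible child types {A} ✗
  I^B I^B → possible child types {AB} ✓
  I^B i → possible child types {A, AB} ✓
  i i → possible child types {A} ✗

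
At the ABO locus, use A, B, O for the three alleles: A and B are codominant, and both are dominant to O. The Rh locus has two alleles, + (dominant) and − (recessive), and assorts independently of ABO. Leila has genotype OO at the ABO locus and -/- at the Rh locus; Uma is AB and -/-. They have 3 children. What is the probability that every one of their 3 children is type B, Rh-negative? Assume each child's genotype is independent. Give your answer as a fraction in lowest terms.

ABO cross OO × AB → 1/2 A, 1/2 B.
Rh cross -/- × -/- → 1 Rh-; so P(type B, Rh-negative) = 1/2 × 1 = 1/2 per child.
All 3 independent: (1/2)^3 = 1/8.

1/8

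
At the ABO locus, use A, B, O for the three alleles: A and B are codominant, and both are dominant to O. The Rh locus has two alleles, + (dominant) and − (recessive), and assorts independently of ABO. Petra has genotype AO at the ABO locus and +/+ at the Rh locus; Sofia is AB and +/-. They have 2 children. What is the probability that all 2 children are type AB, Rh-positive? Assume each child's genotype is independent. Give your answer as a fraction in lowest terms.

ABO cross AO × AB → 1/2 A, 1/4 B, 1/4 AB.
Rh cross +/+ × +/- → 1 Rh+; so P(type AB, Rh-positive) = 1/4 × 1 = 1/4 per child.
All 2 independent: (1/4)^2 = 1/16.

1/16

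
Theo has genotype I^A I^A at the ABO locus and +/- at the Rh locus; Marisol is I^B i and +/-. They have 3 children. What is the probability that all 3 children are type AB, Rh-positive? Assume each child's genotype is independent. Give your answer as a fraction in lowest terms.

ABO cross I^A I^A × I^B i → 1/2 A, 1/2 AB.
Rh cross +/- × +/- → 3/4 Rh+, 1/4 Rh-; so P(type AB, Rh-positive) = 1/2 × 3/4 = 3/8 per child.
All 3 independent: (3/8)^3 = 27/512.

27/512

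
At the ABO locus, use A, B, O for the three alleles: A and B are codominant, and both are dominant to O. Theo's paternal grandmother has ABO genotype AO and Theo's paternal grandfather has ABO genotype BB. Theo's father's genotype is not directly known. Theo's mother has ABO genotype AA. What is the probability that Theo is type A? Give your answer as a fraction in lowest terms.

1/2

Theo's father's ABO genotype from AO × BB: 1/2 AB, 1/2 BO.
Crossing each possibility with the mother AA and summing P(type A): 1/2·1/2 + 1/2·1/2 = 1/2.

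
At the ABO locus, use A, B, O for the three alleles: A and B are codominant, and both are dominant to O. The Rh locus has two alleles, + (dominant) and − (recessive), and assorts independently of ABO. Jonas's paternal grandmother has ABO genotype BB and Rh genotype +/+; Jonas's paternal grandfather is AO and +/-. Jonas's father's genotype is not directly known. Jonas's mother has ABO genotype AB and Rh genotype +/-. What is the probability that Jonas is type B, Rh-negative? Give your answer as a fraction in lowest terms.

3/64

Jonas's father's ABO genotype from BB × AO: 1/2 AB, 1/2 BO.
Crossing each possibility with the mother AB and summing P(type B): 1/2·1/4 + 1/2·1/2 = 3/8.
Similarly for Rh via the father's Rh distribution: P(Rh-) = 1/8.
Independent loci: 3/8 × 1/8 = 3/64.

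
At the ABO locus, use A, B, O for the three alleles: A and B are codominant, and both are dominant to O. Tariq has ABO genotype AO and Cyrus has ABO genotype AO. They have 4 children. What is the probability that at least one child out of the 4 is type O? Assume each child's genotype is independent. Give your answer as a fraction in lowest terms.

175/256

ABO cross AO × AO → 1/4 O, 3/4 A.
So P(type O) = 1/4 per child.
P(none) = (3/4)^4 = 81/256; P(at least one) = 1 − 81/256 = 175/256.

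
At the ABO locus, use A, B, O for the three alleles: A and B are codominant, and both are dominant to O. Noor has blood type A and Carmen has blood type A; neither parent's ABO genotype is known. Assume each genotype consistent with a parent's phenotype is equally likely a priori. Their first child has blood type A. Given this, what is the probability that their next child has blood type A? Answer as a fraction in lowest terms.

Possible genotypes: Noor ∈ {AA, AO}; Carmen ∈ {AA, AO}.
Weight each parental genotype pair by prior × P(type-A child):
  AA × AA: posterior weight 4/15; P(next child type A) = 1.
  AA × AO: posterior weight 4/15; P(next child type A) = 1.
  AO × AA: posterior weight 4/15; P(next child type A) = 1.
  AO × AO: posterior weight 1/5; P(next child type A) = 3/4.
Weighted sum = 19/20.

19/20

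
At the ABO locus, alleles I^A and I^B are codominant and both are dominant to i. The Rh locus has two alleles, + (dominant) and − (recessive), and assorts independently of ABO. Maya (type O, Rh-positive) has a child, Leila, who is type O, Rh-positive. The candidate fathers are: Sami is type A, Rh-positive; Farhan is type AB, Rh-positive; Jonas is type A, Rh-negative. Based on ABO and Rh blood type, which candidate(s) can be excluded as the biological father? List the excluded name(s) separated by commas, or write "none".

Farhan

A candidate is excluded only if no genotype consistent with his phenotype could produce a type O, Rh-positive child with a type O, Rh-positive mother.
Farhan (type AB, Rh+): no genotype consistent with that phenotype can produce a type-O Rh+ child with a type-O mother.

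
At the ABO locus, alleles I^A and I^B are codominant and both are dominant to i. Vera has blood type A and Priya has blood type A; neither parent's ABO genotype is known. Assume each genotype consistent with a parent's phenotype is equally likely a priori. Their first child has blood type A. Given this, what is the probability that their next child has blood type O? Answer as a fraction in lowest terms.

1/20

Possible genotypes: Vera ∈ {I^A I^A, I^A i}; Priya ∈ {I^A I^A, I^A i}.
Weight each parental genotype pair by prior × P(type-A child):
  I^A I^A × I^A I^A: posterior weight 4/15; P(next child type O) = 0.
  I^A I^A × I^A i: posterior weight 4/15; P(next child type O) = 0.
  I^A i × I^A I^A: posterior weight 4/15; P(next child type O) = 0.
  I^A i × I^A i: posterior weight 1/5; P(next child type O) = 1/4.
Weighted sum = 1/20.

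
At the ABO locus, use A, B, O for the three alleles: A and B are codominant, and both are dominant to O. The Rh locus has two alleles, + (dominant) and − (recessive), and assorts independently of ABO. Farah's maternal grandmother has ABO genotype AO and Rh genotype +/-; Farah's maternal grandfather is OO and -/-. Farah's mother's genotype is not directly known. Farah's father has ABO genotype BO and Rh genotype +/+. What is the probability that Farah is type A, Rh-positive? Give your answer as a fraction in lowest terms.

1/8

Farah's mother's ABO genotype from AO × OO: 1/2 AO, 1/2 OO.
Crossing each possibility with the father BO and summing P(type A): 1/2·1/4 + 1/2·0 = 1/8.
Similarly for Rh via the mother's Rh distribution: P(Rh+) = 1.
Independent loci: 1/8 × 1 = 1/8.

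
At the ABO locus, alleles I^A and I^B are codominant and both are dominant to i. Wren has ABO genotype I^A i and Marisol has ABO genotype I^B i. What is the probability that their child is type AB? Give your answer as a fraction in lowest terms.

ABO cross I^A i × I^B i → offspring phenotypes: 1/4 O, 1/4 A, 1/4 B, 1/4 AB.
So P(type AB) = 1/4.

1/4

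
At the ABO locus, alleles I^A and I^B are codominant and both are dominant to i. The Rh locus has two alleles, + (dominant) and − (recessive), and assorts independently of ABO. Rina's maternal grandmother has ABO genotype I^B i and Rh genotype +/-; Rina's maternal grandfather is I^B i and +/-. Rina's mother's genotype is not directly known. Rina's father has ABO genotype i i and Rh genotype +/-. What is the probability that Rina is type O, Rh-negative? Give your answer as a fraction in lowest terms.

Rina's mother's ABO genotype from I^B i × I^B i: 1/4 I^B I^B, 1/2 I^B i, 1/4 i i.
Crossing each possibility with the father i i and summing P(type O): 1/4·0 + 1/2·1/2 + 1/4·1 = 1/2.
Similarly for Rh via the mother's Rh distribution: P(Rh-) = 1/4.
Independent loci: 1/2 × 1/4 = 1/8.

1/8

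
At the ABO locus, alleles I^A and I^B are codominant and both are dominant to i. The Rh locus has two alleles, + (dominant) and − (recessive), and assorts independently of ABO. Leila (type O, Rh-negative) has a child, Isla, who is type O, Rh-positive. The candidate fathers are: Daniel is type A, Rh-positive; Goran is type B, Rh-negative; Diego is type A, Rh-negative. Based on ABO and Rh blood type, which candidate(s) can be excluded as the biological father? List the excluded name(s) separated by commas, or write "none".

A candidate is excluded only if no genotype consistent with his phenotype could produce a type O, Rh-positive child with a type O, Rh-negative mother.
Goran (type B, Rh-): no genotype consistent with that phenotype can produce a type-O Rh+ child with a type-O mother.
Diego (type A, Rh-): no genotype consistent with that phenotype can produce a type-O Rh+ child with a type-O mother.

Goran, Diego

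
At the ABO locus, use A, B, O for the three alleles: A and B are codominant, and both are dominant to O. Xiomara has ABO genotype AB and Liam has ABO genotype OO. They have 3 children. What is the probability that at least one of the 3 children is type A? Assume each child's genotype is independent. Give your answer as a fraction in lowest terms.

7/8

ABO cross AB × OO → 1/2 A, 1/2 B.
So P(type A) = 1/2 per child.
P(none) = (1/2)^3 = 1/8; P(at least one) = 1 − 1/8 = 7/8.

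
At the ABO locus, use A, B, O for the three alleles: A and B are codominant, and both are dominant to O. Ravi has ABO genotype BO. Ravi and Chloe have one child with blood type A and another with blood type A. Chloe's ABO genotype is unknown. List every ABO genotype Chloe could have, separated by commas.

For each candidate genotype of Chloe, check whether crossing it with BO can produce every observed child phenotype.
  AA → possible child types {A, AB} ✓
  AB → possible child types {A, B, AB} ✓
  AO → possible child types {O, A, B, AB} ✓
  BB → possible child types {B} ✗
  BO → possible child types {O, B} ✗
  OO → possible child types {O, B} ✗

AA, AB, AO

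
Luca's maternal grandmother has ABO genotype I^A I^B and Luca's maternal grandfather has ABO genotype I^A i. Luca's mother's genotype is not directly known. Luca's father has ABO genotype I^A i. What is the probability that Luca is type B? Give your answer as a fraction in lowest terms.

Luca's mother's ABO genotype from I^A I^B × I^A i: 1/4 I^A I^A, 1/4 I^A I^B, 1/4 I^A i, 1/4 I^B i.
Crossing each possibility with the father I^A i and summing P(type B): 1/4·0 + 1/4·1/4 + 1/4·0 + 1/4·1/4 = 1/8.

1/8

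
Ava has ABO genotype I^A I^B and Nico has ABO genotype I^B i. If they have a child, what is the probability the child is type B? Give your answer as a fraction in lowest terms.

ABO cross I^A I^B × I^B i → offspring phenotypes: 1/4 A, 1/2 B, 1/4 AB.
So P(type B) = 1/2.

1/2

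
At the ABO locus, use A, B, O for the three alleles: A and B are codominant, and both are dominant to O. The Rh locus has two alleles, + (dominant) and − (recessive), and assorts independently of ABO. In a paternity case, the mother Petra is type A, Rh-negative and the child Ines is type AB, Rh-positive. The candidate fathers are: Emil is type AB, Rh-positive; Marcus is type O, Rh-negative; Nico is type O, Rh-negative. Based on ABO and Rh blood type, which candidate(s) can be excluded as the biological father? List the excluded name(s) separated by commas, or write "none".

Marcus, Nico

A candidate is excluded only if no genotype consistent with his phenotype could produce a type AB, Rh-positive child with a type A, Rh-negative mother.
Marcus (type O, Rh-): no genotype consistent with that phenotype can produce a type-AB Rh+ child with a type-A mother.
Nico (type O, Rh-): no genotype consistent with that phenotype can produce a type-AB Rh+ child with a type-A mother.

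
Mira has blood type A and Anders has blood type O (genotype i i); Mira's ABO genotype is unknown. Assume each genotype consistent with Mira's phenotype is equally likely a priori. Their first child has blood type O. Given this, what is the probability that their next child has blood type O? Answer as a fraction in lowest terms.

Possible genotypes: Mira ∈ {I^A I^A, I^A i}; Anders ∈ {i i}.
Weight each parental genotype pair by prior × P(type-O child):
  I^A i × i i: posterior weight 1; P(next child type O) = 1/2.
Weighted sum = 1/2.

1/2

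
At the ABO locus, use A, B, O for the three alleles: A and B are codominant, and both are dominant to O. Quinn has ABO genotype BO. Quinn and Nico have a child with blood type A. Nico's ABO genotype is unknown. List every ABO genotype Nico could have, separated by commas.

AA, AB, AO

For each candidate genotype of Nico, check whether crossing it with BO can produce every observed child phenotype.
  AA → possible child types {A, AB} ✓
  AB → possible child types {A, B, AB} ✓
  AO → possible child types {O, A, B, AB} ✓
  BB → possible child types {B} ✗
  BO → possible child types {O, B} ✗
  OO → possible child types {O, B} ✗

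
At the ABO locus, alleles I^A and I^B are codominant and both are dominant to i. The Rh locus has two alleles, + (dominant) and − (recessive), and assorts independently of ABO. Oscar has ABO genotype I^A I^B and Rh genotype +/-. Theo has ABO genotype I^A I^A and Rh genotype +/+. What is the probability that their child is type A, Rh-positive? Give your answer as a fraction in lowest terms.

1/2

ABO cross I^A I^B × I^A I^A → offspring phenotypes: 1/2 A, 1/2 AB.
Rh cross +/- × +/+ → 1 Rh+.
Independent loci: P(type A, Rh-positive) = 1/2 × 1 = 1/2.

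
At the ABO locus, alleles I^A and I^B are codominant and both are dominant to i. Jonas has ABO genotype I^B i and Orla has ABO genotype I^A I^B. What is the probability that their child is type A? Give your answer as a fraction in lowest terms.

1/4

ABO cross I^B i × I^A I^B → offspring phenotypes: 1/4 A, 1/2 B, 1/4 AB.
So P(type A) = 1/4.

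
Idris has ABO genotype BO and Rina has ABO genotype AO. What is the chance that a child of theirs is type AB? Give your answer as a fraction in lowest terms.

1/4

ABO cross BO × AO → offspring phenotypes: 1/4 O, 1/4 A, 1/4 B, 1/4 AB.
So P(type AB) = 1/4.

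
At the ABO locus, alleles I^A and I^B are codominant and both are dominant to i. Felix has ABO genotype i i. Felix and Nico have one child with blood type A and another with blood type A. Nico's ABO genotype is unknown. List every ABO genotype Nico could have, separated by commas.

For each candidate genotype of Nico, check whether crossing it with i i can produce every observed child phenotype.
  I^A I^A → possible child types {A} ✓
  I^A I^B → possible child types {A, B} ✓
  I^A i → possible child types {O, A} ✓
  I^B I^B → possible child types {B} ✗
  I^B i → possible child types {O, B} ✗
  i i → possible child types {O} ✗

I^A I^A, I^A I^B, I^A i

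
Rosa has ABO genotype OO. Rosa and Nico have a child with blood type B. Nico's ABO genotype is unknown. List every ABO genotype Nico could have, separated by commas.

AB, BB, BO

For each candidate genotype of Nico, check whether crossing it with OO can produce every observed child phenotype.
  AA → possible child types {A} ✗
  AB → possible child types {A, B} ✓
  AO → possible child types {O, A} ✗
  BB → possible child types {B} ✓
  BO → possible child types {O, B} ✓
  OO → possible child types {O} ✗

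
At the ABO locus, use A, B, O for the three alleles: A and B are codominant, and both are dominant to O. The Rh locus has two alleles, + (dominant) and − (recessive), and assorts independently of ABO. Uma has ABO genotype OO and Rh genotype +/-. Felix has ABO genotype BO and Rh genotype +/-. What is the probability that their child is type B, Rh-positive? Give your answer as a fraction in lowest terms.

3/8

ABO cross OO × BO → offspring phenotypes: 1/2 O, 1/2 B.
Rh cross +/- × +/- → 3/4 Rh+, 1/4 Rh-.
Independent loci: P(type B, Rh-positive) = 1/2 × 3/4 = 3/8.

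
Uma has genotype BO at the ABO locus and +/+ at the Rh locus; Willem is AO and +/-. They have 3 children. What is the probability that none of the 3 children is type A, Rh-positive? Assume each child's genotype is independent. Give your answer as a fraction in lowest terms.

27/64

ABO cross BO × AO → 1/4 O, 1/4 A, 1/4 B, 1/4 AB.
Rh cross +/+ × +/- → 1 Rh+; so P(type A, Rh-positive) = 1/4 × 1 = 1/4 per child.
P(not type A, Rh-positive) = 3/4 for one child; (3/4)^3 = 27/64.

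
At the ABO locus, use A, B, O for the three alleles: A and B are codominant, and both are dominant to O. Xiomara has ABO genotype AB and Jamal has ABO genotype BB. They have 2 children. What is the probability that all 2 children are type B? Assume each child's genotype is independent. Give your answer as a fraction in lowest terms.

1/4

ABO cross AB × BB → 1/2 B, 1/2 AB.
So P(type B) = 1/2 per child.
All 2 independent: (1/2)^2 = 1/4.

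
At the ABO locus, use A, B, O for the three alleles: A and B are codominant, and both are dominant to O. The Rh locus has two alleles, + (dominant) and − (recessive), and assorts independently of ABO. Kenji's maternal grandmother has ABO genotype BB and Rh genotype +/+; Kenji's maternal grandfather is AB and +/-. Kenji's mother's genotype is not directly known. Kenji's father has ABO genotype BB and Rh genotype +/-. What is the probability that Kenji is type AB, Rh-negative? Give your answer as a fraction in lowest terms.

Kenji's mother's ABO genotype from BB × AB: 1/2 AB, 1/2 BB.
Crossing each possibility with the father BB and summing P(type AB): 1/2·1/2 + 1/2·0 = 1/4.
Similarly for Rh via the mother's Rh distribution: P(Rh-) = 1/8.
Independent loci: 1/4 × 1/8 = 1/32.

1/32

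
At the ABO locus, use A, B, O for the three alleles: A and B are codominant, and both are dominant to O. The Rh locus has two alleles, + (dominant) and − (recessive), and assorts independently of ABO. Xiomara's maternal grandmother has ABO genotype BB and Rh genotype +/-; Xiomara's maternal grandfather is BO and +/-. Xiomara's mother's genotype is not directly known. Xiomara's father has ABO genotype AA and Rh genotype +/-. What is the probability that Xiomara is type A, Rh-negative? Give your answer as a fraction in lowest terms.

Xiomara's mother's ABO genotype from BB × BO: 1/2 BB, 1/2 BO.
Crossing each possibility with the father AA and summing P(type A): 1/2·0 + 1/2·1/2 = 1/4.
Similarly for Rh via the mother's Rh distribution: P(Rh-) = 1/4.
Independent loci: 1/4 × 1/4 = 1/16.

1/16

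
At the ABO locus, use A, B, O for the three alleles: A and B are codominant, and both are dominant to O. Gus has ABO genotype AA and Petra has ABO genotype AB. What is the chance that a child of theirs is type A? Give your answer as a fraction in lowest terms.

ABO cross AA × AB → offspring phenotypes: 1/2 A, 1/2 AB.
So P(type A) = 1/2.

1/2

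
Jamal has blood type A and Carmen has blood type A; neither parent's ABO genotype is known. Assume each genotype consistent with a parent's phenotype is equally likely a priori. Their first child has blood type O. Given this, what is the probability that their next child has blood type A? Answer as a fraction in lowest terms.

Possible genotypes: Jamal ∈ {AA, AO}; Carmen ∈ {AA, AO}.
Weight each parental genotype pair by prior × P(type-O child):
  AO × AO: posterior weight 1; P(next child type A) = 3/4.
Weighted sum = 3/4.

3/4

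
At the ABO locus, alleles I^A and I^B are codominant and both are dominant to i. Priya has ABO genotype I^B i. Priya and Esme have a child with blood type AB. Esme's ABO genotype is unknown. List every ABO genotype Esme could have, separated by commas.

For each candidate genotype of Esme, check whether crossing it with I^B i can produce every observed child phenotype.
  I^A I^A → possible child types {A, AB} ✓
  I^A I^B → possible child types {A, B, AB} ✓
  I^A i → possible child types {O, A, B, AB} ✓
  I^B I^B → possible child types {B} ✗
  I^B i → possible child types {O, B} ✗
  i i → possible child types {O, B} ✗

I^A I^A, I^A I^B, I^A i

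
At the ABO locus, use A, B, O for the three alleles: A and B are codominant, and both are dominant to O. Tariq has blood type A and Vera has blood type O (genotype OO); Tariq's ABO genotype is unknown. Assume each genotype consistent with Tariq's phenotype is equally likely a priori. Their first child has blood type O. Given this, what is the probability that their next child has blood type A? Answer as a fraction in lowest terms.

Possible genotypes: Tariq ∈ {AA, AO}; Vera ∈ {OO}.
Weight each parental genotype pair by prior × P(type-O child):
  AO × OO: posterior weight 1; P(next child type A) = 1/2.
Weighted sum = 1/2.

1/2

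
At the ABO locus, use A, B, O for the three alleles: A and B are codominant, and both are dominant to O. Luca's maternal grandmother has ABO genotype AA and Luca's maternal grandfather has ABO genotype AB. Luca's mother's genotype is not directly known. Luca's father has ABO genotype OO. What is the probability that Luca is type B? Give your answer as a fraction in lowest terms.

Luca's mother's ABO genotype from AA × AB: 1/2 AA, 1/2 AB.
Crossing each possibility with the father OO and summing P(type B): 1/2·0 + 1/2·1/2 = 1/4.

1/4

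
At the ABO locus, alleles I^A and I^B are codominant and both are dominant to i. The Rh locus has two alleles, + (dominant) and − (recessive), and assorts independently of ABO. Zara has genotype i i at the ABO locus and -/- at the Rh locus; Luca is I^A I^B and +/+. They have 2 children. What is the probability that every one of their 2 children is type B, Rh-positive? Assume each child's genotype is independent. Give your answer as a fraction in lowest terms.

1/4

ABO cross i i × I^A I^B → 1/2 A, 1/2 B.
Rh cross -/- × +/+ → 1 Rh+; so P(type B, Rh-positive) = 1/2 × 1 = 1/2 per child.
All 2 independent: (1/2)^2 = 1/4.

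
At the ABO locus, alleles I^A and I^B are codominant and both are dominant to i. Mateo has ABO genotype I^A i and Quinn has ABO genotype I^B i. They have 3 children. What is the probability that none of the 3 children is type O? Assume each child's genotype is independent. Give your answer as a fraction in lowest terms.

27/64

ABO cross I^A i × I^B i → 1/4 O, 1/4 A, 1/4 B, 1/4 AB.
So P(type O) = 1/4 per child.
P(not type O) = 3/4 for one child; (3/4)^3 = 27/64.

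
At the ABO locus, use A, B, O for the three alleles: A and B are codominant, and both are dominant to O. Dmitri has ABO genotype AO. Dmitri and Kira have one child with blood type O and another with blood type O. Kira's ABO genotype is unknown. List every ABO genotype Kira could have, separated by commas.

For each candidate genotype of Kira, check whether crossing it with AO can produce every observed child phenotype.
  AA → possible child types {A} ✗
  AB → possible child types {A, B, AB} ✗
  AO → possible child types {O, A} ✓
  BB → possible child types {B, AB} ✗
  BO → possible child types {O, A, B, AB} ✓
  OO → possible child types {O, A} ✓

AO, BO, OO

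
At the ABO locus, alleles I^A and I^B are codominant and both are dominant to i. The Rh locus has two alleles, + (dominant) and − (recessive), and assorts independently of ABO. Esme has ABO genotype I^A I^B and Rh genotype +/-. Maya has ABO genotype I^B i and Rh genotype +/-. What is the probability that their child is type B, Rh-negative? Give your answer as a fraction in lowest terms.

1/8

ABO cross I^A I^B × I^B i → offspring phenotypes: 1/4 A, 1/2 B, 1/4 AB.
Rh cross +/- × +/- → 3/4 Rh+, 1/4 Rh-.
Independent loci: P(type B, Rh-negative) = 1/2 × 1/4 = 1/8.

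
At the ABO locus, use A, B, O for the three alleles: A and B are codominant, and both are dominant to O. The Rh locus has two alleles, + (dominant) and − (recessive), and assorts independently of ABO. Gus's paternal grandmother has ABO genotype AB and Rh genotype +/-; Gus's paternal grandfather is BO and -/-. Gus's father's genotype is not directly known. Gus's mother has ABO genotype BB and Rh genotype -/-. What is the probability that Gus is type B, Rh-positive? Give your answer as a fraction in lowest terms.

3/16

Gus's father's ABO genotype from AB × BO: 1/4 AB, 1/4 AO, 1/4 BB, 1/4 BO.
Crossing each possibility with the mother BB and summing P(type B): 1/4·1/2 + 1/4·1/2 + 1/4·1 + 1/4·1 = 3/4.
Similarly for Rh via the father's Rh distribution: P(Rh+) = 1/4.
Independent loci: 3/4 × 1/4 = 3/16.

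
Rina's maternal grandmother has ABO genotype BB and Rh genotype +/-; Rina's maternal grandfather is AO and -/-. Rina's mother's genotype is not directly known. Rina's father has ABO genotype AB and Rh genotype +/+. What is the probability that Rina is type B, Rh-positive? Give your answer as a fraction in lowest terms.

3/8

Rina's mother's ABO genotype from BB × AO: 1/2 AB, 1/2 BO.
Crossing each possibility with the father AB and summing P(type B): 1/2·1/4 + 1/2·1/2 = 3/8.
Similarly for Rh via the mother's Rh distribution: P(Rh+) = 1.
Independent loci: 3/8 × 1 = 3/8.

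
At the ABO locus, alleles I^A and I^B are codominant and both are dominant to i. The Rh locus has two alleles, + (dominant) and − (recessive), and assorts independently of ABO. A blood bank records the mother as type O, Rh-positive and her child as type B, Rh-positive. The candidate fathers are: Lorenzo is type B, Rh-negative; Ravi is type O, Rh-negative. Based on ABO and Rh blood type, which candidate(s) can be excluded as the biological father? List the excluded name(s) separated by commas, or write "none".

Ravi

A candidate is excluded only if no genotype consistent with his phenotype could produce a type B, Rh-positive child with a type O, Rh-positive mother.
Ravi (type O, Rh-): no genotype consistent with that phenotype can produce a type-B Rh+ child with a type-O mother.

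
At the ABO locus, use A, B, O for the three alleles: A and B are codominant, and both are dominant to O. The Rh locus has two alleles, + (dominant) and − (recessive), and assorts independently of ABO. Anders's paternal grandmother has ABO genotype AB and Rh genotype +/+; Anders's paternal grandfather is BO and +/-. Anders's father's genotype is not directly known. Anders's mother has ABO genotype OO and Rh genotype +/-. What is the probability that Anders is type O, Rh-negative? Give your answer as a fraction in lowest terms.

1/32

Anders's father's ABO genotype from AB × BO: 1/4 AB, 1/4 AO, 1/4 BB, 1/4 BO.
Crossing each possibility with the mother OO and summing P(type O): 1/4·0 + 1/4·1/2 + 1/4·0 + 1/4·1/2 = 1/4.
Similarly for Rh via the father's Rh distribution: P(Rh-) = 1/8.
Independent loci: 1/4 × 1/8 = 1/32.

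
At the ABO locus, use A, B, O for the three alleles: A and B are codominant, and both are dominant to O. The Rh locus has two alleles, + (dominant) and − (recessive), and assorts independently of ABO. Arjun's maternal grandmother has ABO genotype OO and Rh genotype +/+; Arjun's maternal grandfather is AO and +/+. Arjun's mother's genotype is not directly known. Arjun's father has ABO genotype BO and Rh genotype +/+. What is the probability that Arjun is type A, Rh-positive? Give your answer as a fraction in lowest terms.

Arjun's mother's ABO genotype from OO × AO: 1/2 AO, 1/2 OO.
Crossing each possibility with the father BO and summing P(type A): 1/2·1/4 + 1/2·0 = 1/8.
Similarly for Rh via the mother's Rh distribution: P(Rh+) = 1.
Independent loci: 1/8 × 1 = 1/8.

1/8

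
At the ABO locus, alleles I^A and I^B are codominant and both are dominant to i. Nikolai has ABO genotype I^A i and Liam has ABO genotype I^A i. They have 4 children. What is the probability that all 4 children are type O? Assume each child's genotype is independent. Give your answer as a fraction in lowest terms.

ABO cross I^A i × I^A i → 1/4 O, 3/4 A.
So P(type O) = 1/4 per child.
All 4 independent: (1/4)^4 = 1/256.

1/256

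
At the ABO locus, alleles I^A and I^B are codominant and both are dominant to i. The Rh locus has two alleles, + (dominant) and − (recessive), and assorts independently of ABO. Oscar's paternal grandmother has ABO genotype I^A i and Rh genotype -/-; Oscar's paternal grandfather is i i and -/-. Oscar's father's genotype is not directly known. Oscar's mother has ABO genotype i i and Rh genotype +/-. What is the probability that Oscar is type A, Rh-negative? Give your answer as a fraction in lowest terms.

1/8

Oscar's father's ABO genotype from I^A i × i i: 1/2 I^A i, 1/2 i i.
Crossing each possibility with the mother i i and summing P(type A): 1/2·1/2 + 1/2·0 = 1/4.
Similarly for Rh via the father's Rh distribution: P(Rh-) = 1/2.
Independent loci: 1/4 × 1/2 = 1/8.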